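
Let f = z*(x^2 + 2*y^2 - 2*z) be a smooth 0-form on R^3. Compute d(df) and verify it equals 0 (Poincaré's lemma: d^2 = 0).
d(df) = 0

Step 1: df = sum_i (∂f/∂x_i) dx_i = (2*x*z) dx + (4*y*z) dy + (x^2 + 2*y^2 - 4*z) dz.
Step 2: Apply d again. Using the 1-form formula, the coefficient of dx ∧ dy in d(df) is ∂^2 f/∂x ∂y - ∂^2 f/∂y ∂x = (0) - (0) = 0 (equality of mixed partials for smooth f).
Similarly for dx ∧ dz and dy ∧ dz — all coefficients vanish. So d(df) = 0.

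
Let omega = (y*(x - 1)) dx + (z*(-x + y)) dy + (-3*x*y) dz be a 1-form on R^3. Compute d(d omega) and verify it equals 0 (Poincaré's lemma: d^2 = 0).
d(d omega) = 0

Step 1: d omega = sum_{i<j} (∂f_j/∂x_i - ∂f_i/∂x_j) dx_i ∧ dx_j:
  coeff of dx ∧ dy: -x - z + 1
  coeff of dx ∧ dz: -3*y
  coeff of dy ∧ dz: -2*x - y
Step 2: Apply d again to each 2-form coefficient. The only possible 3-form in R^3 is dx ∧ dy ∧ dz, with coefficient
  ∂(coeff of dy∧dz)/∂x - ∂(coeff of dx∧dz)/∂y + ∂(coeff of dx∧dy)/∂z
  = ∂/∂x (-2*x - y) - ∂/∂y (-3*y) + ∂/∂z (-x - z + 1).
Each of these terms simplifies to sums of mixed partials that cancel in pairs. The result is 0 (by equality of mixed partials for smooth functions — Schwarz / Clairaut).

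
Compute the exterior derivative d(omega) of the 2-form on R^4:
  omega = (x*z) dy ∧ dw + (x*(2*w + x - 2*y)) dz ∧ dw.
d(omega) = (z) dx ∧ dy ∧ dw + (-3*x) dy ∧ dz ∧ dw + (2*w + 2*x - 2*y) dx ∧ dz ∧ dw

For a 2-form omega = sum_{i<j} g_{ij} dx_i ∧ dx_j, the exterior derivative is
  d(omega) = sum_{i<j} d(g_{ij}) ∧ dx_i ∧ dx_j = sum_{i<j, k} (∂g_{ij}/∂x_k) dx_k ∧ dx_i ∧ dx_j.
Expand each term, using dx_k ∧ dx_i ∧ dx_j = sgn(permutation) dx_{(a)} ∧ dx_{(b)} ∧ dx_{(c)} with (a < b < c) sorted:
  d(x*z) includes (∂/∂x)(x*z) dx = (z) dx, which multiplied by dy ∧ dw gives (z) dx ∧ dy ∧ dw
  d(x*z) includes (∂/∂z)(x*z) dz = (x) dz, which multiplied by dy ∧ dw gives (-x) dy ∧ dz ∧ dw
  d(x*(2*w + x - 2*y)) includes (∂/∂x)(x*(2*w + x - 2*y)) dx = (2*w + 2*x - 2*y) dx, which multiplied by dz ∧ dw gives (2*w + 2*x - 2*y) dx ∧ dz ∧ dw
  d(x*(2*w + x - 2*y)) includes (∂/∂y)(x*(2*w + x - 2*y)) dy = (-2*x) dy, which multiplied by dz ∧ dw gives (-2*x) dy ∧ dz ∧ dw
Collecting like 3-forms: d(omega) = (z) dx ∧ dy ∧ dw + (-3*x) dy ∧ dz ∧ dw + (2*w + 2*x - 2*y) dx ∧ dz ∧ dw.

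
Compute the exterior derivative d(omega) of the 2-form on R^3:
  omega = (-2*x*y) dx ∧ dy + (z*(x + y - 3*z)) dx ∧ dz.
d(omega) = (-z) dx ∧ dy ∧ dz

For a 2-form omega = sum_{i<j} g_{ij} dx_i ∧ dx_j, the exterior derivative is
  d(omega) = sum_{i<j} d(g_{ij}) ∧ dx_i ∧ dx_j = sum_{i<j, k} (∂g_{ij}/∂x_k) dx_k ∧ dx_i ∧ dx_j.
Expand each term, using dx_k ∧ dx_i ∧ dx_j = sgn(permutation) dx_{(a)} ∧ dx_{(b)} ∧ dx_{(c)} with (a < b < c) sorted:
  d(z*(x + y - 3*z)) includes (∂/∂y)(z*(x + y - 3*z)) dy = (z) dy, which multiplied by dx ∧ dz gives (-z) dx ∧ dy ∧ dz
Collecting like 3-forms: d(omega) = (-z) dx ∧ dy ∧ dz.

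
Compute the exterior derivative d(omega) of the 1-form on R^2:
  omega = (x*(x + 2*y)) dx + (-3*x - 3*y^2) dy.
d(omega) = (-2*x - 3) dx ∧ dy

For a 1-form omega = sum_i f_i dx_i, the exterior derivative is
  d(omega) = sum_{i < j} (∂f_j/∂x_i - ∂f_i/∂x_j) dx_i ∧ dx_j.
  coefficient of dx ∧ dy: ∂f_2/∂x - ∂f_1/∂y = ∂(-3*x - 3*y^2)/∂x - ∂(x*(x + 2*y))/∂y = -2*x - 3
Assembling: d(omega) = (-2*x - 3) dx ∧ dy.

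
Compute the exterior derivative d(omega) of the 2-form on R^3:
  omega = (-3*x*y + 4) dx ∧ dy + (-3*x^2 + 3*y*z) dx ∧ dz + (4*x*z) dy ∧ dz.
d(omega) = (z) dx ∧ dy ∧ dz

For a 2-form omega = sum_{i<j} g_{ij} dx_i ∧ dx_j, the exterior derivative is
  d(omega) = sum_{i<j} d(g_{ij}) ∧ dx_i ∧ dx_j = sum_{i<j, k} (∂g_{ij}/∂x_k) dx_k ∧ dx_i ∧ dx_j.
Expand each term, using dx_k ∧ dx_i ∧ dx_j = sgn(permutation) dx_{(a)} ∧ dx_{(b)} ∧ dx_{(c)} with (a < b < c) sorted:
  d(-3*x^2 + 3*y*z) includes (∂/∂y)(-3*x^2 + 3*y*z) dy = (3*z) dy, which multiplied by dx ∧ dz gives (-3*z) dx ∧ dy ∧ dz
  d(4*x*z) includes (∂/∂x)(4*x*z) dx = (4*z) dx, which multiplied by dy ∧ dz gives (4*z) dx ∧ dy ∧ dz
Collecting like 3-forms: d(omega) = (z) dx ∧ dy ∧ dz.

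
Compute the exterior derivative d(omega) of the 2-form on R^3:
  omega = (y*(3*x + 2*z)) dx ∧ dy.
d(omega) = (2*y) dx ∧ dy ∧ dz

For a 2-form omega = sum_{i<j} g_{ij} dx_i ∧ dx_j, the exterior derivative is
  d(omega) = sum_{i<j} d(g_{ij}) ∧ dx_i ∧ dx_j = sum_{i<j, k} (∂g_{ij}/∂x_k) dx_k ∧ dx_i ∧ dx_j.
Expand each term, using dx_k ∧ dx_i ∧ dx_j = sgn(permutation) dx_{(a)} ∧ dx_{(b)} ∧ dx_{(c)} with (a < b < c) sorted:
  d(y*(3*x + 2*z)) includes (∂/∂z)(y*(3*x + 2*z)) dz = (2*y) dz, which multiplied by dx ∧ dy gives (2*y) dx ∧ dy ∧ dz
Collecting like 3-forms: d(omega) = (2*y) dx ∧ dy ∧ dz.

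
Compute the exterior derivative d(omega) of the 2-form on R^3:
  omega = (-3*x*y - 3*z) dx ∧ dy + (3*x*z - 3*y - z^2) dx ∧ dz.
d(omega) = 0

For a 2-form omega = sum_{i<j} g_{ij} dx_i ∧ dx_j, the exterior derivative is
  d(omega) = sum_{i<j} d(g_{ij}) ∧ dx_i ∧ dx_j = sum_{i<j, k} (∂g_{ij}/∂x_k) dx_k ∧ dx_i ∧ dx_j.
Expand each term, using dx_k ∧ dx_i ∧ dx_j = sgn(permutation) dx_{(a)} ∧ dx_{(b)} ∧ dx_{(c)} with (a < b < c) sorted:
  d(-3*x*y - 3*z) includes (∂/∂z)(-3*x*y - 3*z) dz = (-3) dz, which multiplied by dx ∧ dy gives (-3) dx ∧ dy ∧ dz
  d(3*x*z - 3*y - z^2) includes (∂/∂y)(3*x*z - 3*y - z^2) dy = (-3) dy, which multiplied by dx ∧ dz gives (3) dx ∧ dy ∧ dz
Collecting like 3-forms: d(omega) = 0.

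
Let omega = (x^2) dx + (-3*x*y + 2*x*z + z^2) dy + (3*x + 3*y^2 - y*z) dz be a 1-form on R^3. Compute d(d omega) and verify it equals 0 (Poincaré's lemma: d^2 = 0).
d(d omega) = 0

Step 1: d omega = sum_{i<j} (∂f_j/∂x_i - ∂f_i/∂x_j) dx_i ∧ dx_j:
  coeff of dx ∧ dy: -3*y + 2*z
  coeff of dx ∧ dz: 3
  coeff of dy ∧ dz: -2*x + 6*y - 3*z
Step 2: Apply d again to each 2-form coefficient. The only possible 3-form in R^3 is dx ∧ dy ∧ dz, with coefficient
  ∂(coeff of dy∧dz)/∂x - ∂(coeff of dx∧dz)/∂y + ∂(coeff of dx∧dy)/∂z
  = ∂/∂x (-2*x + 6*y - 3*z) - ∂/∂y (3) + ∂/∂z (-3*y + 2*z).
Each of these terms simplifies to sums of mixed partials that cancel in pairs. The result is 0 (by equality of mixed partials for smooth functions — Schwarz / Clairaut).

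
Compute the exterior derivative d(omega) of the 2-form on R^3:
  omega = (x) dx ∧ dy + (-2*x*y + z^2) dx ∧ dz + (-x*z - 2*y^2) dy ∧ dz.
d(omega) = (2*x - z) dx ∧ dy ∧ dz

For a 2-form omega = sum_{i<j} g_{ij} dx_i ∧ dx_j, the exterior derivative is
  d(omega) = sum_{i<j} d(g_{ij}) ∧ dx_i ∧ dx_j = sum_{i<j, k} (∂g_{ij}/∂x_k) dx_k ∧ dx_i ∧ dx_j.
Expand each term, using dx_k ∧ dx_i ∧ dx_j = sgn(permutation) dx_{(a)} ∧ dx_{(b)} ∧ dx_{(c)} with (a < b < c) sorted:
  d(-2*x*y + z^2) includes (∂/∂y)(-2*x*y + z^2) dy = (-2*x) dy, which multiplied by dx ∧ dz gives (2*x) dx ∧ dy ∧ dz
  d(-x*z - 2*y^2) includes (∂/∂x)(-x*z - 2*y^2) dx = (-z) dx, which multiplied by dy ∧ dz gives (-z) dx ∧ dy ∧ dz
Collecting like 3-forms: d(omega) = (2*x - z) dx ∧ dy ∧ dz.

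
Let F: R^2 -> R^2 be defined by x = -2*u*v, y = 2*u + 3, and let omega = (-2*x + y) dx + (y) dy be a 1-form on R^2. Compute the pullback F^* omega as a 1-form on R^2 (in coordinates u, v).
F^* omega = (-8*u*v^2 - 4*u*v + 4*u - 6*v + 6) du + (2*u*(-4*u*v - 2*u - 3)) dv

Using F^*(f dg) = (f ∘ F) d(g ∘ F), substitute each coordinate x_i by F_i(u, v) in f_i, and replace dx_i by d F_i = (∂F_i/∂u) du + (∂F_i/∂v) dv.
  For the x component: f_1(F) = 4*u*v + 2*u + 3; d F_1 = (-2*v) du + (-2*u) dv
  For the y component: f_2(F) = 2*u + 3; d F_2 = (2) du + (0) dv
Combining and collecting du, dv coefficients:
  coeff of du: -8*u*v^2 - 4*u*v + 4*u - 6*v + 6
  coeff of dv: 2*u*(-4*u*v - 2*u - 3)
F^* omega = (-8*u*v^2 - 4*u*v + 4*u - 6*v + 6) du + (2*u*(-4*u*v - 2*u - 3)) dv.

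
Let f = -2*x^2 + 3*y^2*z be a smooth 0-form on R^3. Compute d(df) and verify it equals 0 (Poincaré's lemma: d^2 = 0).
d(df) = 0

Step 1: df = sum_i (∂f/∂x_i) dx_i = (-4*x) dx + (6*y*z) dy + (3*y^2) dz.
Step 2: Apply d again. Using the 1-form formula, the coefficient of dx ∧ dy in d(df) is ∂^2 f/∂x ∂y - ∂^2 f/∂y ∂x = (0) - (0) = 0 (equality of mixed partials for smooth f).
Similarly for dx ∧ dz and dy ∧ dz — all coefficients vanish. So d(df) = 0.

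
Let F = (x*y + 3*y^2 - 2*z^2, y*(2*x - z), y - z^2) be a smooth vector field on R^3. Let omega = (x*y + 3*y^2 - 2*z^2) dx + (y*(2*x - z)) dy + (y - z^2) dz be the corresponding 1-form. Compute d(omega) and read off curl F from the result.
d(omega) = (y + 1) dy ∧ dz + (-4*z) dz ∧ dx + (-x - 4*y) dx ∧ dy; curl F = (y + 1, -4*z, -x - 4*y)

d omega = sum_{i<j} (∂f_j/∂x_i - ∂f_i/∂x_j) dx_i ∧ dx_j. Under the identification (dy ∧ dz, dz ∧ dx, dx ∧ dy) ↔ (e_x, e_y, e_z), the coefficients are exactly the components of curl F. Compute:
  ∂R/∂y - ∂Q/∂z = (1) - (-y) = y + 1
  ∂P/∂z - ∂R/∂x = (-4*z) - (0) = -4*z
  ∂Q/∂x - ∂P/∂y = (2*y) - (x + 6*y) = -x - 4*y.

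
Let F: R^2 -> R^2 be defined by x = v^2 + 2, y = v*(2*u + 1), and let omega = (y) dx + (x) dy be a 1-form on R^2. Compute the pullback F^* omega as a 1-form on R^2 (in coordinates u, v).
F^* omega = (2*v*(v^2 + 2)) du + (6*u*v^2 + 4*u + 3*v^2 + 2) dv

Using F^*(f dg) = (f ∘ F) d(g ∘ F), substitute each coordinate x_i by F_i(u, v) in f_i, and replace dx_i by d F_i = (∂F_i/∂u) du + (∂F_i/∂v) dv.
  For the x component: f_1(F) = v*(2*u + 1); d F_1 = (0) du + (2*v) dv
  For the y component: f_2(F) = v^2 + 2; d F_2 = (2*v) du + (2*u + 1) dv
Combining and collecting du, dv coefficients:
  coeff of du: 2*v*(v^2 + 2)
  coeff of dv: 6*u*v^2 + 4*u + 3*v^2 + 2
F^* omega = (2*v*(v^2 + 2)) du + (6*u*v^2 + 4*u + 3*v^2 + 2) dv.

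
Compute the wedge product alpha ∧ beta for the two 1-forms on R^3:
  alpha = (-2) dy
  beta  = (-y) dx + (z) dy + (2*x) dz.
alpha ∧ beta = (-2*y) dx ∧ dy + (-4*x) dy ∧ dz

Distribute the wedge, using dx_i ∧ dx_j = -dx_j ∧ dx_i and dx_i ∧ dx_i = 0. For each pair (i, j) with i < j, the coefficient of dx_i ∧ dx_j in alpha ∧ beta is (alpha_i * beta_j - alpha_j * beta_i). Collecting: alpha ∧ beta = (-2*y) dx ∧ dy + (-4*x) dy ∧ dz.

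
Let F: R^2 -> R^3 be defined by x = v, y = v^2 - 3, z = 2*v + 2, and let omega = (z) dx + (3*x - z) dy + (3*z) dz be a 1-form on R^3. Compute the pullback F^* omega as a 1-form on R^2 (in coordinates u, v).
F^* omega = (2*v^2 + 10*v + 14) dv

Using F^*(f dg) = (f ∘ F) d(g ∘ F), substitute each coordinate x_i by F_i(u, v) in f_i, and replace dx_i by d F_i = (∂F_i/∂u) du + (∂F_i/∂v) dv.
  For the x component: f_1(F) = 2*v + 2; d F_1 = (0) du + (1) dv
  For the y component: f_2(F) = v - 2; d F_2 = (0) du + (2*v) dv
  For the z component: f_3(F) = 6*v + 6; d F_3 = (0) du + (2) dv
Combining and collecting du, dv coefficients:
  coeff of du: 0
  coeff of dv: 2*v^2 + 10*v + 14
F^* omega = (2*v^2 + 10*v + 14) dv.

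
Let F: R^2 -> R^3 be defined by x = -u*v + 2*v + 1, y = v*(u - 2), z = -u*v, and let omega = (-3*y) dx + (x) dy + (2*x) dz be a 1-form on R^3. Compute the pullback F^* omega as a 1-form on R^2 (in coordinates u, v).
F^* omega = (v*(4*u*v - 8*v - 1)) du + (4*u^2*v - 12*u*v - u + 8*v - 2) dv

Using F^*(f dg) = (f ∘ F) d(g ∘ F), substitute each coordinate x_i by F_i(u, v) in f_i, and replace dx_i by d F_i = (∂F_i/∂u) du + (∂F_i/∂v) dv.
  For the x component: f_1(F) = 3*v*(2 - u); d F_1 = (-v) du + (2 - u) dv
  For the y component: f_2(F) = -u*v + 2*v + 1; d F_2 = (v) du + (u - 2) dv
  For the z component: f_3(F) = -2*u*v + 4*v + 2; d F_3 = (-v) du + (-u) dv
Combining and collecting du, dv coefficients:
  coeff of du: v*(4*u*v - 8*v - 1)
  coeff of dv: 4*u^2*v - 12*u*v - u + 8*v - 2
F^* omega = (v*(4*u*v - 8*v - 1)) du + (4*u^2*v - 12*u*v - u + 8*v - 2) dv.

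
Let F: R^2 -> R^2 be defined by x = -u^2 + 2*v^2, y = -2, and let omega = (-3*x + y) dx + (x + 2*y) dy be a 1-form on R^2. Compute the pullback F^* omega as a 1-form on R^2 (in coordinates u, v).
F^* omega = (2*u*(-3*u^2 + 6*v^2 + 2)) du + (4*v*(3*u^2 - 6*v^2 - 2)) dv

Using F^*(f dg) = (f ∘ F) d(g ∘ F), substitute each coordinate x_i by F_i(u, v) in f_i, and replace dx_i by d F_i = (∂F_i/∂u) du + (∂F_i/∂v) dv.
  For the x component: f_1(F) = 3*u^2 - 6*v^2 - 2; d F_1 = (-2*u) du + (4*v) dv
  For the y component: f_2(F) = -u^2 + 2*v^2 - 4; d F_2 = (0) du + (0) dv
Combining and collecting du, dv coefficients:
  coeff of du: 2*u*(-3*u^2 + 6*v^2 + 2)
  coeff of dv: 4*v*(3*u^2 - 6*v^2 - 2)
F^* omega = (2*u*(-3*u^2 + 6*v^2 + 2)) du + (4*v*(3*u^2 - 6*v^2 - 2)) dv.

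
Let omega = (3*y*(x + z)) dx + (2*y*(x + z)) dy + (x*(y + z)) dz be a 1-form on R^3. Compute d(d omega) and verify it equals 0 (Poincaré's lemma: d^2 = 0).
d(d omega) = 0

Step 1: d omega = sum_{i<j} (∂f_j/∂x_i - ∂f_i/∂x_j) dx_i ∧ dx_j:
  coeff of dx ∧ dy: -3*x + 2*y - 3*z
  coeff of dx ∧ dz: -2*y + z
  coeff of dy ∧ dz: x - 2*y
Step 2: Apply d again to each 2-form coefficient. The only possible 3-form in R^3 is dx ∧ dy ∧ dz, with coefficient
  ∂(coeff of dy∧dz)/∂x - ∂(coeff of dx∧dz)/∂y + ∂(coeff of dx∧dy)/∂z
  = ∂/∂x (x - 2*y) - ∂/∂y (-2*y + z) + ∂/∂z (-3*x + 2*y - 3*z).
Each of these terms simplifies to sums of mixed partials that cancel in pairs. The result is 0 (by equality of mixed partials for smooth functions — Schwarz / Clairaut).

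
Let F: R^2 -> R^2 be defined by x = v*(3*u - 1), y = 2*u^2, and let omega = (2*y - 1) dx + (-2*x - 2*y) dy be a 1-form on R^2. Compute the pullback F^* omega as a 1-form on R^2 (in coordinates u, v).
F^* omega = (-16*u^3 - 12*u^2*v + 8*u*v - 3*v) du + (12*u^3 - 4*u^2 - 3*u + 1) dv

Using F^*(f dg) = (f ∘ F) d(g ∘ F), substitute each coordinate x_i by F_i(u, v) in f_i, and replace dx_i by d F_i = (∂F_i/∂u) du + (∂F_i/∂v) dv.
  For the x component: f_1(F) = 4*u^2 - 1; d F_1 = (3*v) du + (3*u - 1) dv
  For the y component: f_2(F) = -4*u^2 - 6*u*v + 2*v; d F_2 = (4*u) du + (0) dv
Combining and collecting du, dv coefficients:
  coeff of du: -16*u^3 - 12*u^2*v + 8*u*v - 3*v
  coeff of dv: 12*u^3 - 4*u^2 - 3*u + 1
F^* omega = (-16*u^3 - 12*u^2*v + 8*u*v - 3*v) du + (12*u^3 - 4*u^2 - 3*u + 1) dv.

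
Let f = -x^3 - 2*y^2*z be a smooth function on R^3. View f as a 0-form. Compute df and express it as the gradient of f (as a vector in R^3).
df = (-3*x^2) dx + (-4*y*z) dy + (-2*y^2) dz; grad f = (-3*x^2, -4*y*z, -2*y^2)

For a 0-form f, d f = (∂f/∂x) dx + (∂f/∂y) dy + (∂f/∂z) dz. The components of the vector representation are exactly the entries of grad f in Cartesian coordinates:
  ∂f/∂x = -3*x^2
  ∂f/∂y = -4*y*z
  ∂f/∂z = -2*y^2.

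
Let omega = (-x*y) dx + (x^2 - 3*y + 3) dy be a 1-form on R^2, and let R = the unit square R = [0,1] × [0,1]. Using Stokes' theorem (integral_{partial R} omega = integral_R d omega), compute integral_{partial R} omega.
integral_(partial R) omega = 3/2

Stokes: integral_partial_R omega = integral_R d omega with d omega = (∂Q/∂x - ∂P/∂y) dx ∧ dy.
  ∂Q/∂x = 2*x
  ∂P/∂y = -x
  integrand = ∂Q/∂x - ∂P/∂y = 3*x.
Integrating over R: integral_0^1 integral_0^1 (3*x) dx dy = 3/2.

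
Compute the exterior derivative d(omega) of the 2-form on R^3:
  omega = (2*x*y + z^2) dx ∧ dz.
d(omega) = (-2*x) dx ∧ dy ∧ dz

For a 2-form omega = sum_{i<j} g_{ij} dx_i ∧ dx_j, the exterior derivative is
  d(omega) = sum_{i<j} d(g_{ij}) ∧ dx_i ∧ dx_j = sum_{i<j, k} (∂g_{ij}/∂x_k) dx_k ∧ dx_i ∧ dx_j.
Expand each term, using dx_k ∧ dx_i ∧ dx_j = sgn(permutation) dx_{(a)} ∧ dx_{(b)} ∧ dx_{(c)} with (a < b < c) sorted:
  d(2*x*y + z^2) includes (∂/∂y)(2*x*y + z^2) dy = (2*x) dy, which multiplied by dx ∧ dz gives (-2*x) dx ∧ dy ∧ dz
Collecting like 3-forms: d(omega) = (-2*x) dx ∧ dy ∧ dz.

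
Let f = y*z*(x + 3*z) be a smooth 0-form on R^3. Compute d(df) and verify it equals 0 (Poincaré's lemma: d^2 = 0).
d(df) = 0

Step 1: df = sum_i (∂f/∂x_i) dx_i = (y*z) dx + (z*(x + 3*z)) dy + (y*(x + 6*z)) dz.
Step 2: Apply d again. Using the 1-form formula, the coefficient of dx ∧ dy in d(df) is ∂^2 f/∂x ∂y - ∂^2 f/∂y ∂x = (z) - (z) = 0 (equality of mixed partials for smooth f).
Similarly for dx ∧ dz and dy ∧ dz — all coefficients vanish. So d(df) = 0.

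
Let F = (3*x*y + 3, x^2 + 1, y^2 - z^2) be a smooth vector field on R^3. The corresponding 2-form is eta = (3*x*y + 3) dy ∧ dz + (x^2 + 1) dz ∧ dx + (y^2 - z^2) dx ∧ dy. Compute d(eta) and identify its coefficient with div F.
d(eta) = (3*y - 2*z) dx ∧ dy ∧ dz; div F = 3*y - 2*z

For a 2-form in R^3 of the form above, applying d gives a 3-form with coefficient ∂P/∂x + ∂Q/∂y + ∂R/∂z:
  ∂P/∂x = 3*y
  ∂Q/∂y = 0
  ∂R/∂z = -2*z
Sum = 3*y - 2*z, which is exactly div F.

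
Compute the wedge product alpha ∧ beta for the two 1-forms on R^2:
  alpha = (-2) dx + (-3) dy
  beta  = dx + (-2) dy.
alpha ∧ beta = (7) dx ∧ dy

Distribute the wedge, using dx_i ∧ dx_j = -dx_j ∧ dx_i and dx_i ∧ dx_i = 0. For each pair (i, j) with i < j, the coefficient of dx_i ∧ dx_j in alpha ∧ beta is (alpha_i * beta_j - alpha_j * beta_i). Collecting: alpha ∧ beta = (7) dx ∧ dy.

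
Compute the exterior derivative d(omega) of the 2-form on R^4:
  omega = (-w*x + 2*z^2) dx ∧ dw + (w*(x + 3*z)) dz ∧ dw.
d(omega) = (w - 4*z) dx ∧ dz ∧ dw

For a 2-form omega = sum_{i<j} g_{ij} dx_i ∧ dx_j, the exterior derivative is
  d(omega) = sum_{i<j} d(g_{ij}) ∧ dx_i ∧ dx_j = sum_{i<j, k} (∂g_{ij}/∂x_k) dx_k ∧ dx_i ∧ dx_j.
Expand each term, using dx_k ∧ dx_i ∧ dx_j = sgn(permutation) dx_{(a)} ∧ dx_{(b)} ∧ dx_{(c)} with (a < b < c) sorted:
  d(-w*x + 2*z^2) includes (∂/∂z)(-w*x + 2*z^2) dz = (4*z) dz, which multiplied by dx ∧ dw gives (-4*z) dx ∧ dz ∧ dw
  d(w*(x + 3*z)) includes (∂/∂x)(w*(x + 3*z)) dx = (w) dx, which multiplied by dz ∧ dw gives (w) dx ∧ dz ∧ dw
Collecting like 3-forms: d(omega) = (w - 4*z) dx ∧ dz ∧ dw.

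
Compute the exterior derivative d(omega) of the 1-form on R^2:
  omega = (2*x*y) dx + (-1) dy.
d(omega) = (-2*x) dx ∧ dy

For a 1-form omega = sum_i f_i dx_i, the exterior derivative is
  d(omega) = sum_{i < j} (∂f_j/∂x_i - ∂f_i/∂x_j) dx_i ∧ dx_j.
  coefficient of dx ∧ dy: ∂f_2/∂x - ∂f_1/∂y = ∂(-1)/∂x - ∂(2*x*y)/∂y = -2*x
Assembling: d(omega) = (-2*x) dx ∧ dy.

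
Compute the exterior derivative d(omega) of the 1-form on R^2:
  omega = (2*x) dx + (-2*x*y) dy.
d(omega) = (-2*y) dx ∧ dy

For a 1-form omega = sum_i f_i dx_i, the exterior derivative is
  d(omega) = sum_{i < j} (∂f_j/∂x_i - ∂f_i/∂x_j) dx_i ∧ dx_j.
  coefficient of dx ∧ dy: ∂f_2/∂x - ∂f_1/∂y = ∂(-2*x*y)/∂x - ∂(2*x)/∂y = -2*y
Assembling: d(omega) = (-2*y) dx ∧ dy.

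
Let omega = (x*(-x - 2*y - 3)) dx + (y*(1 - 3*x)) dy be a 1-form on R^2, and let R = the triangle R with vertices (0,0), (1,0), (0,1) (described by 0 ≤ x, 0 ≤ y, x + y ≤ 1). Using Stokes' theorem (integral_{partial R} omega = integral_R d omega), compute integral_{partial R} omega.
integral_(partial R) omega = -1/6

Stokes: integral_partial_R omega = integral_R d omega with d omega = (∂Q/∂x - ∂P/∂y) dx ∧ dy.
  ∂Q/∂x = -3*y
  ∂P/∂y = -2*x
  integrand = ∂Q/∂x - ∂P/∂y = 2*x - 3*y.
Integrating over R: integral_0^1 integral_0^{1-x} (2*x - 3*y) dy dx = -1/6.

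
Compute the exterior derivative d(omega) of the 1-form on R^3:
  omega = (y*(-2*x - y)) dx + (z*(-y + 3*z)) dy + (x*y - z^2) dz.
d(omega) = (2*x + 2*y) dx ∧ dy + (y) dx ∧ dz + (x + y - 6*z) dy ∧ dz

For a 1-form omega = sum_i f_i dx_i, the exterior derivative is
  d(omega) = sum_{i < j} (∂f_j/∂x_i - ∂f_i/∂x_j) dx_i ∧ dx_j.
  coefficient of dx ∧ dy: ∂f_2/∂x - ∂f_1/∂y = ∂(z*(-y + 3*z))/∂x - ∂(y*(-2*x - y))/∂y = 2*x + 2*y
  coefficient of dx ∧ dz: ∂f_3/∂x - ∂f_1/∂z = ∂(x*y - z^2)/∂x - ∂(y*(-2*x - y))/∂z = y
  coefficient of dy ∧ dz: ∂f_3/∂y - ∂f_2/∂z = ∂(x*y - z^2)/∂y - ∂(z*(-y + 3*z))/∂z = x + y - 6*z
Assembling: d(omega) = (2*x + 2*y) dx ∧ dy + (y) dx ∧ dz + (x + y - 6*z) dy ∧ dz.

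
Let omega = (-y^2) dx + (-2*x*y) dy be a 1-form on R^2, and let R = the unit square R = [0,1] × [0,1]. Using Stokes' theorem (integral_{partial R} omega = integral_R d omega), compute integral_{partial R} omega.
integral_(partial R) omega = 0

Stokes: integral_partial_R omega = integral_R d omega with d omega = (∂Q/∂x - ∂P/∂y) dx ∧ dy.
  ∂Q/∂x = -2*y
  ∂P/∂y = -2*y
  integrand = ∂Q/∂x - ∂P/∂y = 0.
Integrating over R: integral_0^1 integral_0^1 (0) dx dy = 0.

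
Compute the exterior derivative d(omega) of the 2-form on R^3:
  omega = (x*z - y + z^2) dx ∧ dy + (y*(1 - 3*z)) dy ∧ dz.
d(omega) = (x + 2*z) dx ∧ dy ∧ dz

For a 2-form omega = sum_{i<j} g_{ij} dx_i ∧ dx_j, the exterior derivative is
  d(omega) = sum_{i<j} d(g_{ij}) ∧ dx_i ∧ dx_j = sum_{i<j, k} (∂g_{ij}/∂x_k) dx_k ∧ dx_i ∧ dx_j.
Expand each term, using dx_k ∧ dx_i ∧ dx_j = sgn(permutation) dx_{(a)} ∧ dx_{(b)} ∧ dx_{(c)} with (a < b < c) sorted:
  d(x*z - y + z^2) includes (∂/∂z)(x*z - y + z^2) dz = (x + 2*z) dz, which multiplied by dx ∧ dy gives (x + 2*z) dx ∧ dy ∧ dz
Collecting like 3-forms: d(omega) = (x + 2*z) dx ∧ dy ∧ dz.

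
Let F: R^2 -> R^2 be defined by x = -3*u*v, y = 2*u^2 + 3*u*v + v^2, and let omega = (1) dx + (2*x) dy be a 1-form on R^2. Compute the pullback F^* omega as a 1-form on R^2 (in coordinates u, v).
F^* omega = (3*v*(-8*u^2 - 6*u*v - 1)) du + (3*u*(-6*u*v - 4*v^2 - 1)) dv

Using F^*(f dg) = (f ∘ F) d(g ∘ F), substitute each coordinate x_i by F_i(u, v) in f_i, and replace dx_i by d F_i = (∂F_i/∂u) du + (∂F_i/∂v) dv.
  For the x component: f_1(F) = 1; d F_1 = (-3*v) du + (-3*u) dv
  For the y component: f_2(F) = -6*u*v; d F_2 = (4*u + 3*v) du + (3*u + 2*v) dv
Combining and collecting du, dv coefficients:
  coeff of du: 3*v*(-8*u^2 - 6*u*v - 1)
  coeff of dv: 3*u*(-6*u*v - 4*v^2 - 1)
F^* omega = (3*v*(-8*u^2 - 6*u*v - 1)) du + (3*u*(-6*u*v - 4*v^2 - 1)) dv.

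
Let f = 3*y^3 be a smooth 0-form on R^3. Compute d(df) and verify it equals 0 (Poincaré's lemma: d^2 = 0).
d(df) = 0

Step 1: df = sum_i (∂f/∂x_i) dx_i = (0) dx + (9*y^2) dy + (0) dz.
Step 2: Apply d again. Using the 1-form formula, the coefficient of dx ∧ dy in d(df) is ∂^2 f/∂x ∂y - ∂^2 f/∂y ∂x = (0) - (0) = 0 (equality of mixed partials for smooth f).
Similarly for dx ∧ dz and dy ∧ dz — all coefficients vanish. So d(df) = 0.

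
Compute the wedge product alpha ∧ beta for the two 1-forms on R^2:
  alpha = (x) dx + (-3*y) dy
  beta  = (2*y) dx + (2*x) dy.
alpha ∧ beta = (2*x^2 + 6*y^2) dx ∧ dy

Distribute the wedge, using dx_i ∧ dx_j = -dx_j ∧ dx_i and dx_i ∧ dx_i = 0. For each pair (i, j) with i < j, the coefficient of dx_i ∧ dx_j in alpha ∧ beta is (alpha_i * beta_j - alpha_j * beta_i). Collecting: alpha ∧ beta = (2*x^2 + 6*y^2) dx ∧ dy.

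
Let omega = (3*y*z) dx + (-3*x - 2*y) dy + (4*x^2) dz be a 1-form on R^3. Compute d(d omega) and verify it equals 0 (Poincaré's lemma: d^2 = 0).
d(d omega) = 0

Step 1: d omega = sum_{i<j} (∂f_j/∂x_i - ∂f_i/∂x_j) dx_i ∧ dx_j:
  coeff of dx ∧ dy: -3*z - 3
  coeff of dx ∧ dz: 8*x - 3*y
  coeff of dy ∧ dz: 0
Step 2: Apply d again to each 2-form coefficient. The only possible 3-form in R^3 is dx ∧ dy ∧ dz, with coefficient
  ∂(coeff of dy∧dz)/∂x - ∂(coeff of dx∧dz)/∂y + ∂(coeff of dx∧dy)/∂z
  = ∂/∂x (0) - ∂/∂y (8*x - 3*y) + ∂/∂z (-3*z - 3).
Each of these terms simplifies to sums of mixed partials that cancel in pairs. The result is 0 (by equality of mixed partials for smooth functions — Schwarz / Clairaut).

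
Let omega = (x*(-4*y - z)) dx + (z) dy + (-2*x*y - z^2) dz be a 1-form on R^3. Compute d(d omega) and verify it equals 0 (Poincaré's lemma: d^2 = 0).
d(d omega) = 0

Step 1: d omega = sum_{i<j} (∂f_j/∂x_i - ∂f_i/∂x_j) dx_i ∧ dx_j:
  coeff of dx ∧ dy: 4*x
  coeff of dx ∧ dz: x - 2*y
  coeff of dy ∧ dz: -2*x - 1
Step 2: Apply d again to each 2-form coefficient. The only possible 3-form in R^3 is dx ∧ dy ∧ dz, with coefficient
  ∂(coeff of dy∧dz)/∂x - ∂(coeff of dx∧dz)/∂y + ∂(coeff of dx∧dy)/∂z
  = ∂/∂x (-2*x - 1) - ∂/∂y (x - 2*y) + ∂/∂z (4*x).
Each of these terms simplifies to sums of mixed partials that cancel in pairs. The result is 0 (by equality of mixed partials for smooth functions — Schwarz / Clairaut).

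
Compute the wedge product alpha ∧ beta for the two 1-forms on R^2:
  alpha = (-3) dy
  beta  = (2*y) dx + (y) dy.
alpha ∧ beta = (6*y) dx ∧ dy

Distribute the wedge, using dx_i ∧ dx_j = -dx_j ∧ dx_i and dx_i ∧ dx_i = 0. For each pair (i, j) with i < j, the coefficient of dx_i ∧ dx_j in alpha ∧ beta is (alpha_i * beta_j - alpha_j * beta_i). Collecting: alpha ∧ beta = (6*y) dx ∧ dy.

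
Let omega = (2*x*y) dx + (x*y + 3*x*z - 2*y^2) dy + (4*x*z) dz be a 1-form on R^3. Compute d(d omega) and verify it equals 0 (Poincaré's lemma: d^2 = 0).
d(d omega) = 0

Step 1: d omega = sum_{i<j} (∂f_j/∂x_i - ∂f_i/∂x_j) dx_i ∧ dx_j:
  coeff of dx ∧ dy: -2*x + y + 3*z
  coeff of dx ∧ dz: 4*z
  coeff of dy ∧ dz: -3*x
Step 2: Apply d again to each 2-form coefficient. The only possible 3-form in R^3 is dx ∧ dy ∧ dz, with coefficient
  ∂(coeff of dy∧dz)/∂x - ∂(coeff of dx∧dz)/∂y + ∂(coeff of dx∧dy)/∂z
  = ∂/∂x (-3*x) - ∂/∂y (4*z) + ∂/∂z (-2*x + y + 3*z).
Each of these terms simplifies to sums of mixed partials that cancel in pairs. The result is 0 (by equality of mixed partials for smooth functions — Schwarz / Clairaut).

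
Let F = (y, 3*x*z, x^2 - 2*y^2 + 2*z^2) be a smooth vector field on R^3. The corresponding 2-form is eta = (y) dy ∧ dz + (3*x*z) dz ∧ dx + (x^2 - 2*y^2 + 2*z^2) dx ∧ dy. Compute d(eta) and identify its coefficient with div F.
d(eta) = (4*z) dx ∧ dy ∧ dz; div F = 4*z

For a 2-form in R^3 of the form above, applying d gives a 3-form with coefficient ∂P/∂x + ∂Q/∂y + ∂R/∂z:
  ∂P/∂x = 0
  ∂Q/∂y = 0
  ∂R/∂z = 4*z
Sum = 4*z, which is exactly div F.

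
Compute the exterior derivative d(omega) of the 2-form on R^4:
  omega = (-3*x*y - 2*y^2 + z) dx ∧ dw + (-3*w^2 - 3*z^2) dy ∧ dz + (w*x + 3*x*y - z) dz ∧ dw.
d(omega) = (3*x + 4*y) dx ∧ dy ∧ dw + (w + 3*y - 1) dx ∧ dz ∧ dw + (-6*w + 3*x) dy ∧ dz ∧ dw

For a 2-form omega = sum_{i<j} g_{ij} dx_i ∧ dx_j, the exterior derivative is
  d(omega) = sum_{i<j} d(g_{ij}) ∧ dx_i ∧ dx_j = sum_{i<j, k} (∂g_{ij}/∂x_k) dx_k ∧ dx_i ∧ dx_j.
Expand each term, using dx_k ∧ dx_i ∧ dx_j = sgn(permutation) dx_{(a)} ∧ dx_{(b)} ∧ dx_{(c)} with (a < b < c) sorted:
  d(-3*x*y - 2*y^2 + z) includes (∂/∂y)(-3*x*y - 2*y^2 + z) dy = (-3*x - 4*y) dy, which multiplied by dx ∧ dw gives (3*x + 4*y) dx ∧ dy ∧ dw
  d(-3*x*y - 2*y^2 + z) includes (∂/∂z)(-3*x*y - 2*y^2 + z) dz = (1) dz, which multiplied by dx ∧ dw gives (-1) dx ∧ dz ∧ dw
  d(-3*w^2 - 3*z^2) includes (∂/∂w)(-3*w^2 - 3*z^2) dw = (-6*w) dw, which multiplied by dy ∧ dz gives (-6*w) dy ∧ dz ∧ dw
  d(w*x + 3*x*y - z) includes (∂/∂x)(w*x + 3*x*y - z) dx = (w + 3*y) dx, which multiplied by dz ∧ dw gives (w + 3*y) dx ∧ dz ∧ dw
  d(w*x + 3*x*y - z) includes (∂/∂y)(w*x + 3*x*y - z) dy = (3*x) dy, which multiplied by dz ∧ dw gives (3*x) dy ∧ dz ∧ dw
Collecting like 3-forms: d(omega) = (3*x + 4*y) dx ∧ dy ∧ dw + (w + 3*y - 1) dx ∧ dz ∧ dw + (-6*w + 3*x) dy ∧ dz ∧ dw.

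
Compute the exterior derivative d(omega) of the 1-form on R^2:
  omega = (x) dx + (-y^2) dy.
d(omega) = 0

For a 1-form omega = sum_i f_i dx_i, the exterior derivative is
  d(omega) = sum_{i < j} (∂f_j/∂x_i - ∂f_i/∂x_j) dx_i ∧ dx_j.

Assembling: d(omega) = 0.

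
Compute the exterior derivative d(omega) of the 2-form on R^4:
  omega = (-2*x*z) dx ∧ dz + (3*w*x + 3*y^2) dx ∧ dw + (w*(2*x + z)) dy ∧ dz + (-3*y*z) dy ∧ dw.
d(omega) = (-6*y) dx ∧ dy ∧ dw + (2*w) dx ∧ dy ∧ dz + (2*x + 3*y + z) dy ∧ dz ∧ dw

For a 2-form omega = sum_{i<j} g_{ij} dx_i ∧ dx_j, the exterior derivative is
  d(omega) = sum_{i<j} d(g_{ij}) ∧ dx_i ∧ dx_j = sum_{i<j, k} (∂g_{ij}/∂x_k) dx_k ∧ dx_i ∧ dx_j.
Expand each term, using dx_k ∧ dx_i ∧ dx_j = sgn(permutation) dx_{(a)} ∧ dx_{(b)} ∧ dx_{(c)} with (a < b < c) sorted:
  d(3*w*x + 3*y^2) includes (∂/∂y)(3*w*x + 3*y^2) dy = (6*y) dy, which multiplied by dx ∧ dw gives (-6*y) dx ∧ dy ∧ dw
  d(w*(2*x + z)) includes (∂/∂x)(w*(2*x + z)) dx = (2*w) dx, which multiplied by dy ∧ dz gives (2*w) dx ∧ dy ∧ dz
  d(w*(2*x + z)) includes (∂/∂w)(w*(2*x + z)) dw = (2*x + z) dw, which multiplied by dy ∧ dz gives (2*x + z) dy ∧ dz ∧ dw
  d(-3*y*z) includes (∂/∂z)(-3*y*z) dz = (-3*y) dz, which multiplied by dy ∧ dw gives (3*y) dy ∧ dz ∧ dw
Collecting like 3-forms: d(omega) = (-6*y) dx ∧ dy ∧ dw + (2*w) dx ∧ dy ∧ dz + (2*x + 3*y + z) dy ∧ dz ∧ dw.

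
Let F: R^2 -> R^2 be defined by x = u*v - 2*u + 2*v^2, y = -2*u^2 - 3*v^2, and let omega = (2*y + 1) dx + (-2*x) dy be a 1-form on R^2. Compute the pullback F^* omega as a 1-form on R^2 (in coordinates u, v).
F^* omega = (4*u^2*v - 8*u^2 + 16*u*v^2 - 6*v^3 + 12*v^2 + v - 2) du + (-4*u^3 - 16*u^2*v + 6*u*v^2 - 24*u*v + u + 4*v) dv

Using F^*(f dg) = (f ∘ F) d(g ∘ F), substitute each coordinate x_i by F_i(u, v) in f_i, and replace dx_i by d F_i = (∂F_i/∂u) du + (∂F_i/∂v) dv.
  For the x component: f_1(F) = -4*u^2 - 6*v^2 + 1; d F_1 = (v - 2) du + (u + 4*v) dv
  For the y component: f_2(F) = -2*u*v + 4*u - 4*v^2; d F_2 = (-4*u) du + (-6*v) dv
Combining and collecting du, dv coefficients:
  coeff of du: 4*u^2*v - 8*u^2 + 16*u*v^2 - 6*v^3 + 12*v^2 + v - 2
  coeff of dv: -4*u^3 - 16*u^2*v + 6*u*v^2 - 24*u*v + u + 4*v
F^* omega = (4*u^2*v - 8*u^2 + 16*u*v^2 - 6*v^3 + 12*v^2 + v - 2) du + (-4*u^3 - 16*u^2*v + 6*u*v^2 - 24*u*v + u + 4*v) dv.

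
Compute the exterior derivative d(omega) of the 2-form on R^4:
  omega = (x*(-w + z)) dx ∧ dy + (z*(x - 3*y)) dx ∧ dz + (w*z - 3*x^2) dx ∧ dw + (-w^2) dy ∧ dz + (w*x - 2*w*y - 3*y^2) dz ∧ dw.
d(omega) = (x + 3*z) dx ∧ dy ∧ dz + (-x) dx ∧ dy ∧ dw + (-4*w - 6*y) dy ∧ dz ∧ dw

For a 2-form omega = sum_{i<j} g_{ij} dx_i ∧ dx_j, the exterior derivative is
  d(omega) = sum_{i<j} d(g_{ij}) ∧ dx_i ∧ dx_j = sum_{i<j, k} (∂g_{ij}/∂x_k) dx_k ∧ dx_i ∧ dx_j.
Expand each term, using dx_k ∧ dx_i ∧ dx_j = sgn(permutation) dx_{(a)} ∧ dx_{(b)} ∧ dx_{(c)} with (a < b < c) sorted:
  d(x*(-w + z)) includes (∂/∂z)(x*(-w + z)) dz = (x) dz, which multiplied by dx ∧ dy gives (x) dx ∧ dy ∧ dz
  d(x*(-w + z)) includes (∂/∂w)(x*(-w + z)) dw = (-x) dw, which multiplied by dx ∧ dy gives (-x) dx ∧ dy ∧ dw
  d(z*(x - 3*y)) includes (∂/∂y)(z*(x - 3*y)) dy = (-3*z) dy, which multiplied by dx ∧ dz gives (3*z) dx ∧ dy ∧ dz
  d(w*z - 3*x^2) includes (∂/∂z)(w*z - 3*x^2) dz = (w) dz, which multiplied by dx ∧ dw gives (-w) dx ∧ dz ∧ dw
  d(-w^2) includes (∂/∂w)(-w^2) dw = (-2*w) dw, which multiplied by dy ∧ dz gives (-2*w) dy ∧ dz ∧ dw
  d(w*x - 2*w*y - 3*y^2) includes (∂/∂x)(w*x - 2*w*y - 3*y^2) dx = (w) dx, which multiplied by dz ∧ dw gives (w) dx ∧ dz ∧ dw
  d(w*x - 2*w*y - 3*y^2) includes (∂/∂y)(w*x - 2*w*y - 3*y^2) dy = (-2*w - 6*y) dy, which multiplied by dz ∧ dw gives (-2*w - 6*y) dy ∧ dz ∧ dw
Collecting like 3-forms: d(omega) = (x + 3*z) dx ∧ dy ∧ dz + (-x) dx ∧ dy ∧ dw + (-4*w - 6*y) dy ∧ dz ∧ dw.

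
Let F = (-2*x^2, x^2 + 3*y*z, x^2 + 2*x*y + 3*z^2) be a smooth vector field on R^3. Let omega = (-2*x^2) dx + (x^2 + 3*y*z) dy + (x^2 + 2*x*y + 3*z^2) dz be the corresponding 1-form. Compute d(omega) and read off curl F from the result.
d(omega) = (2*x - 3*y) dy ∧ dz + (-2*x - 2*y) dz ∧ dx + (2*x) dx ∧ dy; curl F = (2*x - 3*y, -2*x - 2*y, 2*x)

d omega = sum_{i<j} (∂f_j/∂x_i - ∂f_i/∂x_j) dx_i ∧ dx_j. Under the identification (dy ∧ dz, dz ∧ dx, dx ∧ dy) ↔ (e_x, e_y, e_z), the coefficients are exactly the components of curl F. Compute:
  ∂R/∂y - ∂Q/∂z = (2*x) - (3*y) = 2*x - 3*y
  ∂P/∂z - ∂R/∂x = (0) - (2*x + 2*y) = -2*x - 2*y
  ∂Q/∂x - ∂P/∂y = (2*x) - (0) = 2*x.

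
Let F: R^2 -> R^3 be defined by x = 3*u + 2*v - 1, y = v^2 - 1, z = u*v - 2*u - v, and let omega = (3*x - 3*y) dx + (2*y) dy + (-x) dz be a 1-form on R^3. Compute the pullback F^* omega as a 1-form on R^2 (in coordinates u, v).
F^* omega = (-3*u*v + 33*u - 11*v^2 + 23*v - 2) du + (-3*u^2 - 2*u*v + 22*u + 4*v^3 - 6*v^2 + 10*v - 1) dv

Using F^*(f dg) = (f ∘ F) d(g ∘ F), substitute each coordinate x_i by F_i(u, v) in f_i, and replace dx_i by d F_i = (∂F_i/∂u) du + (∂F_i/∂v) dv.
  For the x component: f_1(F) = 9*u - 3*v^2 + 6*v; d F_1 = (3) du + (2) dv
  For the y component: f_2(F) = 2*v^2 - 2; d F_2 = (0) du + (2*v) dv
  For the z component: f_3(F) = -3*u - 2*v + 1; d F_3 = (v - 2) du + (u - 1) dv
Combining and collecting du, dv coefficients:
  coeff of du: -3*u*v + 33*u - 11*v^2 + 23*v - 2
  coeff of dv: -3*u^2 - 2*u*v + 22*u + 4*v^3 - 6*v^2 + 10*v - 1
F^* omega = (-3*u*v + 33*u - 11*v^2 + 23*v - 2) du + (-3*u^2 - 2*u*v + 22*u + 4*v^3 - 6*v^2 + 10*v - 1) dv.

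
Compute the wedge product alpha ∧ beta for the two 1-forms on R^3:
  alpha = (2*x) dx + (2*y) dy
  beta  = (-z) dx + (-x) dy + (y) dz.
alpha ∧ beta = (-2*x^2 + 2*y*z) dx ∧ dy + (2*x*y) dx ∧ dz + (2*y^2) dy ∧ dz

Distribute the wedge, using dx_i ∧ dx_j = -dx_j ∧ dx_i and dx_i ∧ dx_i = 0. For each pair (i, j) with i < j, the coefficient of dx_i ∧ dx_j in alpha ∧ beta is (alpha_i * beta_j - alpha_j * beta_i). Collecting: alpha ∧ beta = (-2*x^2 + 2*y*z) dx ∧ dy + (2*x*y) dx ∧ dz + (2*y^2) dy ∧ dz.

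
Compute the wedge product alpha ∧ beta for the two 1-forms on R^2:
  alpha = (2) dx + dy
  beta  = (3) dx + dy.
alpha ∧ beta = (-1) dx ∧ dy

Distribute the wedge, using dx_i ∧ dx_j = -dx_j ∧ dx_i and dx_i ∧ dx_i = 0. For each pair (i, j) with i < j, the coefficient of dx_i ∧ dx_j in alpha ∧ beta is (alpha_i * beta_j - alpha_j * beta_i). Collecting: alpha ∧ beta = (-1) dx ∧ dy.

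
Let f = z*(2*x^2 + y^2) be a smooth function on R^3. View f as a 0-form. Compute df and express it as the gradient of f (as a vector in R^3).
df = (4*x*z) dx + (2*y*z) dy + (2*x^2 + y^2) dz; grad f = (4*x*z, 2*y*z, 2*x^2 + y^2)

For a 0-form f, d f = (∂f/∂x) dx + (∂f/∂y) dy + (∂f/∂z) dz. The components of the vector representation are exactly the entries of grad f in Cartesian coordinates:
  ∂f/∂x = 4*x*z
  ∂f/∂y = 2*y*z
  ∂f/∂z = 2*x^2 + y^2.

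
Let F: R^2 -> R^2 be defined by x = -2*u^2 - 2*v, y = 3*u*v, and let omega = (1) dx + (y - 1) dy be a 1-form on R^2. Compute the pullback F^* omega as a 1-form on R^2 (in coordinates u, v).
F^* omega = (9*u*v^2 - 4*u - 3*v) du + (9*u^2*v - 3*u - 2) dv

Using F^*(f dg) = (f ∘ F) d(g ∘ F), substitute each coordinate x_i by F_i(u, v) in f_i, and replace dx_i by d F_i = (∂F_i/∂u) du + (∂F_i/∂v) dv.
  For the x component: f_1(F) = 1; d F_1 = (-4*u) du + (-2) dv
  For the y component: f_2(F) = 3*u*v - 1; d F_2 = (3*v) du + (3*u) dv
Combining and collecting du, dv coefficients:
  coeff of du: 9*u*v^2 - 4*u - 3*v
  coeff of dv: 9*u^2*v - 3*u - 2
F^* omega = (9*u*v^2 - 4*u - 3*v) du + (9*u^2*v - 3*u - 2) dv.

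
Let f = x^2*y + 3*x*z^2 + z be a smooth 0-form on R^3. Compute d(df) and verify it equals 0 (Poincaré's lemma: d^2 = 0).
d(df) = 0

Step 1: df = sum_i (∂f/∂x_i) dx_i = (2*x*y + 3*z^2) dx + (x^2) dy + (6*x*z + 1) dz.
Step 2: Apply d again. Using the 1-form formula, the coefficient of dx ∧ dy in d(df) is ∂^2 f/∂x ∂y - ∂^2 f/∂y ∂x = (2*x) - (2*x) = 0 (equality of mixed partials for smooth f).
Similarly for dx ∧ dz and dy ∧ dz — all coefficients vanish. So d(df) = 0.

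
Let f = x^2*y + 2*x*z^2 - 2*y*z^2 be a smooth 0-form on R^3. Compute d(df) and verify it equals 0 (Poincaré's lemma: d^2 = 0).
d(df) = 0

Step 1: df = sum_i (∂f/∂x_i) dx_i = (2*x*y + 2*z^2) dx + (x^2 - 2*z^2) dy + (4*z*(x - y)) dz.
Step 2: Apply d again. Using the 1-form formula, the coefficient of dx ∧ dy in d(df) is ∂^2 f/∂x ∂y - ∂^2 f/∂y ∂x = (2*x) - (2*x) = 0 (equality of mixed partials for smooth f).
Similarly for dx ∧ dz and dy ∧ dz — all coefficients vanish. So d(df) = 0.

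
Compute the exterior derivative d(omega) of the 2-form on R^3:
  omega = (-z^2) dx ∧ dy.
d(omega) = (-2*z) dx ∧ dy ∧ dz

For a 2-form omega = sum_{i<j} g_{ij} dx_i ∧ dx_j, the exterior derivative is
  d(omega) = sum_{i<j} d(g_{ij}) ∧ dx_i ∧ dx_j = sum_{i<j, k} (∂g_{ij}/∂x_k) dx_k ∧ dx_i ∧ dx_j.
Expand each term, using dx_k ∧ dx_i ∧ dx_j = sgn(permutation) dx_{(a)} ∧ dx_{(b)} ∧ dx_{(c)} with (a < b < c) sorted:
  d(-z^2) includes (∂/∂z)(-z^2) dz = (-2*z) dz, which multiplied by dx ∧ dy gives (-2*z) dx ∧ dy ∧ dz
Collecting like 3-forms: d(omega) = (-2*z) dx ∧ dy ∧ dz.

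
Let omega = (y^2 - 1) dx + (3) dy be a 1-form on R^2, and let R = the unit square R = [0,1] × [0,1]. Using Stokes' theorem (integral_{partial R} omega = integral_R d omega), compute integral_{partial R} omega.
integral_(partial R) omega = -1

Stokes: integral_partial_R omega = integral_R d omega with d omega = (∂Q/∂x - ∂P/∂y) dx ∧ dy.
  ∂Q/∂x = 0
  ∂P/∂y = 2*y
  integrand = ∂Q/∂x - ∂P/∂y = -2*y.
Integrating over R: integral_0^1 integral_0^1 (-2*y) dx dy = -1.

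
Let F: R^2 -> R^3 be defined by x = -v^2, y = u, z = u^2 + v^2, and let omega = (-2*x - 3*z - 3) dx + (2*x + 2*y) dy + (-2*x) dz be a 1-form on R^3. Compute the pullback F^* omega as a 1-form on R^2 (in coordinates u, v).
F^* omega = (4*u*v^2 + 2*u - 2*v^2) du + (6*v*(u^2 + v^2 + 1)) dv

Using F^*(f dg) = (f ∘ F) d(g ∘ F), substitute each coordinate x_i by F_i(u, v) in f_i, and replace dx_i by d F_i = (∂F_i/∂u) du + (∂F_i/∂v) dv.
  For the x component: f_1(F) = -3*u^2 - v^2 - 3; d F_1 = (0) du + (-2*v) dv
  For the y component: f_2(F) = 2*u - 2*v^2; d F_2 = (1) du + (0) dv
  For the z component: f_3(F) = 2*v^2; d F_3 = (2*u) du + (2*v) dv
Combining and collecting du, dv coefficients:
  coeff of du: 4*u*v^2 + 2*u - 2*v^2
  coeff of dv: 6*v*(u^2 + v^2 + 1)
F^* omega = (4*u*v^2 + 2*u - 2*v^2) du + (6*v*(u^2 + v^2 + 1)) dv.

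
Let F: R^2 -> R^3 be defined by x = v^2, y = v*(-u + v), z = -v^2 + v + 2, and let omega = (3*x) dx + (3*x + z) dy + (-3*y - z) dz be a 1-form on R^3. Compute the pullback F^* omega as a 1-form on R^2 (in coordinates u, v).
F^* omega = (v*(-2*v^2 - v - 2)) du + (-8*u*v^2 + 2*u*v - 2*u + 14*v^3 + 2*v^2 + 7*v - 2) dv

Using F^*(f dg) = (f ∘ F) d(g ∘ F), substitute each coordinate x_i by F_i(u, v) in f_i, and replace dx_i by d F_i = (∂F_i/∂u) du + (∂F_i/∂v) dv.
  For the x component: f_1(F) = 3*v^2; d F_1 = (0) du + (2*v) dv
  For the y component: f_2(F) = 2*v^2 + v + 2; d F_2 = (-v) du + (-u + 2*v) dv
  For the z component: f_3(F) = 3*u*v - 2*v^2 - v - 2; d F_3 = (0) du + (1 - 2*v) dv
Combining and collecting du, dv coefficients:
  coeff of du: v*(-2*v^2 - v - 2)
  coeff of dv: -8*u*v^2 + 2*u*v - 2*u + 14*v^3 + 2*v^2 + 7*v - 2
F^* omega = (v*(-2*v^2 - v - 2)) du + (-8*u*v^2 + 2*u*v - 2*u + 14*v^3 + 2*v^2 + 7*v - 2) dv.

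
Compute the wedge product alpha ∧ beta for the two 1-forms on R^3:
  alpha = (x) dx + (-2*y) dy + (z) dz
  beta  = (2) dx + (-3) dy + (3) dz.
alpha ∧ beta = (-3*x + 4*y) dx ∧ dy + (3*x - 2*z) dx ∧ dz + (-6*y + 3*z) dy ∧ dz

Distribute the wedge, using dx_i ∧ dx_j = -dx_j ∧ dx_i and dx_i ∧ dx_i = 0. For each pair (i, j) with i < j, the coefficient of dx_i ∧ dx_j in alpha ∧ beta is (alpha_i * beta_j - alpha_j * beta_i). Collecting: alpha ∧ beta = (-3*x + 4*y) dx ∧ dy + (3*x - 2*z) dx ∧ dz + (-6*y + 3*z) dy ∧ dz.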